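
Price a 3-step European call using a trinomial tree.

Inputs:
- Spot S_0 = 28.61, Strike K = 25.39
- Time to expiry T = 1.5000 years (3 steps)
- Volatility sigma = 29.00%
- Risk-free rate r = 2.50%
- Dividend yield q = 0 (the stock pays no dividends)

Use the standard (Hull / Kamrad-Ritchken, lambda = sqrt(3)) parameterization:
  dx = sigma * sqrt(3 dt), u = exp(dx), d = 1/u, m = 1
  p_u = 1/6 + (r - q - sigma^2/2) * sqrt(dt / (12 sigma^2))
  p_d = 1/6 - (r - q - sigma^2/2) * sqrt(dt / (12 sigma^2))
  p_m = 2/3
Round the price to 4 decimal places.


dt = T/N = 0.500000; dx = sigma*sqrt(3*dt) = 0.355176
u = exp(dx) = 1.426432; d = 1/u = 0.701050
p_u = 0.154666, p_m = 0.666667, p_d = 0.178668
Discount per step: exp(-r*dt) = 0.987578
Stock lattice S(k, j) with j the centered position index:
  k=0: S(0,+0) = 28.6100
  k=1: S(1,-1) = 20.0570; S(1,+0) = 28.6100; S(1,+1) = 40.8102
  k=2: S(2,-2) = 14.0610; S(2,-1) = 20.0570; S(2,+0) = 28.6100; S(2,+1) = 40.8102; S(2,+2) = 58.2130
  k=3: S(3,-3) = 9.8575; S(3,-2) = 14.0610; S(3,-1) = 20.0570; S(3,+0) = 28.6100; S(3,+1) = 40.8102; S(3,+2) = 58.2130; S(3,+3) = 83.0368
Terminal payoffs V(N, j) = max(S_T - K, 0):
  V(3,-3) = 0.000000; V(3,-2) = 0.000000; V(3,-1) = 0.000000; V(3,+0) = 3.220000; V(3,+1) = 15.420211; V(3,+2) = 32.822979; V(3,+3) = 57.646838
Backward induction: V(k, j) = exp(-r*dt) * [p_u * V(k+1, j+1) + p_m * V(k+1, j) + p_d * V(k+1, j-1)]
  V(2,-2) = exp(-r*dt) * [p_u*0.000000 + p_m*0.000000 + p_d*0.000000] = 0.000000
  V(2,-1) = exp(-r*dt) * [p_u*3.220000 + p_m*0.000000 + p_d*0.000000] = 0.491837
  V(2,+0) = exp(-r*dt) * [p_u*15.420211 + p_m*3.220000 + p_d*0.000000] = 4.475349
  V(2,+1) = exp(-r*dt) * [p_u*32.822979 + p_m*15.420211 + p_d*3.220000] = 15.734125
  V(2,+2) = exp(-r*dt) * [p_u*57.646838 + p_m*32.822979 + p_d*15.420211] = 33.136259
  V(1,-1) = exp(-r*dt) * [p_u*4.475349 + p_m*0.491837 + p_d*0.000000] = 1.007402
  V(1,+0) = exp(-r*dt) * [p_u*15.734125 + p_m*4.475349 + p_d*0.491837] = 5.436585
  V(1,+1) = exp(-r*dt) * [p_u*33.136259 + p_m*15.734125 + p_d*4.475349] = 16.210157
  V(0,+0) = exp(-r*dt) * [p_u*16.210157 + p_m*5.436585 + p_d*1.007402] = 6.233131

Answer: Price = V(0,0) = 6.2331


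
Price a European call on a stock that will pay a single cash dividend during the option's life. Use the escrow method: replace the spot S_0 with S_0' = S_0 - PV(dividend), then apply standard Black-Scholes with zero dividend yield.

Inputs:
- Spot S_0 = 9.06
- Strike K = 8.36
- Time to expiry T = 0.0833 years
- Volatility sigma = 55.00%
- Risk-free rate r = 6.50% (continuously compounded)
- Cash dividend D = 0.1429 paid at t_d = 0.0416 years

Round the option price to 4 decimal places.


PV(D) = D * exp(-r * t_d) = 0.1429 * 0.99729965 = 0.14251412
S_0' = S_0 - PV(D) = 9.0600 - 0.14251412 = 8.91748588
d1 = (ln(S_0'/K) + (r + sigma^2/2)*T) / (sigma*sqrt(T)) = 0.52015546
d2 = d1 - sigma*sqrt(T) = 0.36141590
exp(-rT) = 0.99460013
N(d1) = 0.69852239; N(d2) = 0.64110572
C = S_0' * N(d1) - K * exp(-rT) * N(d2) = 8.91748588 * 0.69852239 - 8.3600 * 0.99460013 * 0.64110572 = 0.8984

Answer: Price = 0.8984


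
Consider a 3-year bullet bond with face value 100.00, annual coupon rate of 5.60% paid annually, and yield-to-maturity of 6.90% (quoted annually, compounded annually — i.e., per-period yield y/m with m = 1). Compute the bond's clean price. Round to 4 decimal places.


Answer: Price = 96.5821

Derivation:
Coupon per period c = face * coupon_rate / m = 5.600000
Periods per year m = 1; per-period yield y/m = 0.069000
Number of cashflows N = 3
Cashflows (t years, CF_t, discount factor 1/(1+y/m)^(m*t), PV):
  t = 1.0000: CF_t = 5.600000, DF = 0.935454, PV = 5.238541
  t = 2.0000: CF_t = 5.600000, DF = 0.875074, PV = 4.900412
  t = 3.0000: CF_t = 105.600000, DF = 0.818591, PV = 86.443193
Price P = sum_t PV_t = 96.582146


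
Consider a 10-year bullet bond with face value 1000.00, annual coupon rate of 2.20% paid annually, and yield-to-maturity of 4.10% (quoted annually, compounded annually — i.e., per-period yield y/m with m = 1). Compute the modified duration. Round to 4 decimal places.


Coupon per period c = face * coupon_rate / m = 22.000000
Periods per year m = 1; per-period yield y/m = 0.041000
Number of cashflows N = 10
Cashflows (t years, CF_t, discount factor 1/(1+y/m)^(m*t), PV):
  t = 1.0000: CF_t = 22.000000, DF = 0.960615, PV = 21.133525
  t = 2.0000: CF_t = 22.000000, DF = 0.922781, PV = 20.301177
  t = 3.0000: CF_t = 22.000000, DF = 0.886437, PV = 19.501611
  t = 4.0000: CF_t = 22.000000, DF = 0.851524, PV = 18.733536
  t = 5.0000: CF_t = 22.000000, DF = 0.817987, PV = 17.995712
  t = 6.0000: CF_t = 22.000000, DF = 0.785770, PV = 17.286947
  t = 7.0000: CF_t = 22.000000, DF = 0.754823, PV = 16.606097
  t = 8.0000: CF_t = 22.000000, DF = 0.725094, PV = 15.952063
  t = 9.0000: CF_t = 22.000000, DF = 0.696536, PV = 15.323787
  t = 10.0000: CF_t = 1022.000000, DF = 0.669103, PV = 683.822837
Price P = sum_t PV_t = 846.657293
First compute Macaulay numerator sum_t t * PV_t:
  t * PV_t at t = 1.0000: 21.133525
  t * PV_t at t = 2.0000: 40.602354
  t * PV_t at t = 3.0000: 58.504833
  t * PV_t at t = 4.0000: 74.934145
  t * PV_t at t = 5.0000: 89.978560
  t * PV_t at t = 6.0000: 103.721683
  t * PV_t at t = 7.0000: 116.242680
  t * PV_t at t = 8.0000: 127.616501
  t * PV_t at t = 9.0000: 137.914086
  t * PV_t at t = 10.0000: 6838.228374
Macaulay duration D = 7608.876741 / 846.657293 = 8.986962
Modified duration = D / (1 + y/m) = 8.986962 / (1 + 0.041000) = 8.633008

Answer: Modified duration = 8.6330


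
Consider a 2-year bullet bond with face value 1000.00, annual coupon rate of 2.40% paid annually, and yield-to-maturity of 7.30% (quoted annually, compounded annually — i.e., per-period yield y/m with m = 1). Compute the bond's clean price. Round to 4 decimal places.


Answer: Price = 911.7741

Derivation:
Coupon per period c = face * coupon_rate / m = 24.000000
Periods per year m = 1; per-period yield y/m = 0.073000
Number of cashflows N = 2
Cashflows (t years, CF_t, discount factor 1/(1+y/m)^(m*t), PV):
  t = 1.0000: CF_t = 24.000000, DF = 0.931966, PV = 22.367195
  t = 2.0000: CF_t = 1024.000000, DF = 0.868561, PV = 889.406938
Price P = sum_t PV_t = 911.774132


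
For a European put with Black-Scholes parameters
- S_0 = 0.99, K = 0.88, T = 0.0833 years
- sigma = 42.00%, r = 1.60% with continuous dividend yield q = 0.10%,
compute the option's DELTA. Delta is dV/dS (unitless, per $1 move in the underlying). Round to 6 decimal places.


d1 = 1.0425698716; d2 = 0.9213505662
phi(d1) = 0.2316762162; exp(-qT) = 0.9999167035; exp(-rT) = 0.9986680878
N(-d1) = 0.1485737746
Delta = -exp(-qT) * N(-d1) = -0.9999167035 * 0.1485737746 = -0.148561

Answer: Delta = -0.148561


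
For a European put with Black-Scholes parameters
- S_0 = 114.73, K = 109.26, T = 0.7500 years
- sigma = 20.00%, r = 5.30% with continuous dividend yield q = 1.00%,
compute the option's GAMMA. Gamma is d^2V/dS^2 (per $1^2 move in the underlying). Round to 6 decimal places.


d1 = 0.5548404147; d2 = 0.3816353340
phi(d1) = 0.3420280677; exp(-qT) = 0.9925280548; exp(-rT) = 0.9610296665
Gamma = exp(-qT) * phi(d1) / (S * sigma * sqrt(T)) = 0.9925280548 * 0.3420280677 / (114.7300 * 0.2000 * 0.8660254038) = 0.017083

Answer: Gamma = 0.017083


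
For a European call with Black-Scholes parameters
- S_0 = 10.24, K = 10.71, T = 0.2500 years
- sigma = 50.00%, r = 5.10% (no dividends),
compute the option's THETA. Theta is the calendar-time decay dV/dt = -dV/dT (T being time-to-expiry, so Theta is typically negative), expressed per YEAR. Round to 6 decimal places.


d1 = -0.0035050594; d2 = -0.2535050594
phi(d1) = 0.3989398298; exp(-qT) = 1.0000000000; exp(-rT) = 0.9873309369
Theta = -S*exp(-qT)*phi(d1)*sigma/(2*sqrt(T)) - r*K*exp(-rT)*N(d2) + q*S*exp(-qT)*N(d1)
N(d1) = 0.4986016865; N(d2) = 0.3999389760; sqrt(T) = 0.5000000000
Term 1 = -10.2400 * 1.0000000000 * 0.3989398298 * 0.5000 / (2 * 0.5000000000) = -2.0425719286
Term 2 = -0.0510 * 10.7100 * 0.9873309369 * 0.3999389760 = -0.2156831028
Term 3 = 0 (no dividend yield, q = 0)
Theta = -2.0425719286 + (-0.2156831028) + (0.0000000000) = -2.258255

Answer: Theta = -2.258255


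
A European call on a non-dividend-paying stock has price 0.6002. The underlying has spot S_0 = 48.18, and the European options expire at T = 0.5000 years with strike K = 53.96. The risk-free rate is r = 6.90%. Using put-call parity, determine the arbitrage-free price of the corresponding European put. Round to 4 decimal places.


Put-call parity: C - P = S_0 * exp(-qT) - K * exp(-rT).
S_0 * exp(-qT) = 48.1800 * 1.00000000 = 48.18000000
K * exp(-rT) = 53.9600 * 0.96608834 = 52.13012681
P = C - S*exp(-qT) + K*exp(-rT)
P = 0.6002 - 48.18000000 + 52.13012681 = 4.5503

Answer: Put price = 4.5503


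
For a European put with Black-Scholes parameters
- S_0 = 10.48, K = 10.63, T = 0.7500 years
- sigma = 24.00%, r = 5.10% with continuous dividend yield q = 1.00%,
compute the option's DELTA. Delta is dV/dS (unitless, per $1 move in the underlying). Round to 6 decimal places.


d1 = 0.1834938789; d2 = -0.0243522180
phi(d1) = 0.3922823040; exp(-qT) = 0.9925280548; exp(-rT) = 0.9624722927
N(-d1) = 0.4272052606
Delta = -exp(-qT) * N(-d1) = -0.9925280548 * 0.4272052606 = -0.424013

Answer: Delta = -0.424013


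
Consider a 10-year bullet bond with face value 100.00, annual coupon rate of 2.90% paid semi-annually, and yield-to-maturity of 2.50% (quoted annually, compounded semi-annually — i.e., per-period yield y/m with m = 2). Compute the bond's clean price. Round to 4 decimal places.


Coupon per period c = face * coupon_rate / m = 1.450000
Periods per year m = 2; per-period yield y/m = 0.012500
Number of cashflows N = 20
Cashflows (t years, CF_t, discount factor 1/(1+y/m)^(m*t), PV):
  t = 0.5000: CF_t = 1.450000, DF = 0.987654, PV = 1.432099
  t = 1.0000: CF_t = 1.450000, DF = 0.975461, PV = 1.414419
  t = 1.5000: CF_t = 1.450000, DF = 0.963418, PV = 1.396957
  t = 2.0000: CF_t = 1.450000, DF = 0.951524, PV = 1.379710
  t = 2.5000: CF_t = 1.450000, DF = 0.939777, PV = 1.362677
  t = 3.0000: CF_t = 1.450000, DF = 0.928175, PV = 1.345854
  t = 3.5000: CF_t = 1.450000, DF = 0.916716, PV = 1.329238
  t = 4.0000: CF_t = 1.450000, DF = 0.905398, PV = 1.312828
  t = 4.5000: CF_t = 1.450000, DF = 0.894221, PV = 1.296620
  t = 5.0000: CF_t = 1.450000, DF = 0.883181, PV = 1.280612
  t = 5.5000: CF_t = 1.450000, DF = 0.872277, PV = 1.264802
  t = 6.0000: CF_t = 1.450000, DF = 0.861509, PV = 1.249187
  t = 6.5000: CF_t = 1.450000, DF = 0.850873, PV = 1.233765
  t = 7.0000: CF_t = 1.450000, DF = 0.840368, PV = 1.218534
  t = 7.5000: CF_t = 1.450000, DF = 0.829993, PV = 1.203490
  t = 8.0000: CF_t = 1.450000, DF = 0.819746, PV = 1.188632
  t = 8.5000: CF_t = 1.450000, DF = 0.809626, PV = 1.173958
  t = 9.0000: CF_t = 1.450000, DF = 0.799631, PV = 1.159464
  t = 9.5000: CF_t = 1.450000, DF = 0.789759, PV = 1.145150
  t = 10.0000: CF_t = 101.450000, DF = 0.780009, PV = 79.131867
Price P = sum_t PV_t = 103.519863

Answer: Price = 103.5199


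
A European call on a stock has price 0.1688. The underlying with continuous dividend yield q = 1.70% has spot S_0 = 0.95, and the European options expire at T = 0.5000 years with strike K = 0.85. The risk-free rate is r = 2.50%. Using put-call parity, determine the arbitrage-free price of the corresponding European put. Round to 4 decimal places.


Answer: Put price = 0.0663

Derivation:
Put-call parity: C - P = S_0 * exp(-qT) - K * exp(-rT).
S_0 * exp(-qT) = 0.9500 * 0.99153602 = 0.94195922
K * exp(-rT) = 0.8500 * 0.98757780 = 0.83944113
P = C - S*exp(-qT) + K*exp(-rT)
P = 0.1688 - 0.94195922 + 0.83944113 = 0.0663


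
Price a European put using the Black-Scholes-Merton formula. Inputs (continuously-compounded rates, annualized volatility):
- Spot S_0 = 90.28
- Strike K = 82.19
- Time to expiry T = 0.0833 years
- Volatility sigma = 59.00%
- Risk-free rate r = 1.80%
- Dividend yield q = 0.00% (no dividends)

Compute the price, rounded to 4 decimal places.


d1 = (ln(S/K) + (r - q + 0.5*sigma^2) * T) / (sigma * sqrt(T)) = 0.64527441
d2 = d1 - sigma * sqrt(T) = 0.47499015
exp(-rT) = 0.99850172; exp(-qT) = 1.00000000
P = K * exp(-rT) * N(-d2) - S_0 * exp(-qT) * N(-d1)
N(-d1) = 0.25937469; N(-d2) = 0.31739700
P = 82.1900 * 0.99850172 * 0.31739700 - 90.2800 * 1.00000000 * 0.25937469 = 2.6314

Answer: Price = 2.6314


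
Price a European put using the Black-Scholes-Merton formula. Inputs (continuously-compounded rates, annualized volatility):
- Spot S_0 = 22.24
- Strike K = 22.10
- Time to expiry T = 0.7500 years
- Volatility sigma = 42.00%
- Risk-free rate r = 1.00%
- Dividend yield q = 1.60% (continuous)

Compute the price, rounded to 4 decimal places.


d1 = (ln(S/K) + (r - q + 0.5*sigma^2) * T) / (sigma * sqrt(T)) = 0.18685491
d2 = d1 - sigma * sqrt(T) = -0.17687576
exp(-rT) = 0.99252805; exp(-qT) = 0.98807171
P = K * exp(-rT) * N(-d2) - S_0 * exp(-qT) * N(-d1)
N(-d1) = 0.42588720; N(-d2) = 0.57019701
P = 22.1000 * 0.99252805 * 0.57019701 - 22.2400 * 0.98807171 * 0.42588720 = 3.1484

Answer: Price = 3.1484


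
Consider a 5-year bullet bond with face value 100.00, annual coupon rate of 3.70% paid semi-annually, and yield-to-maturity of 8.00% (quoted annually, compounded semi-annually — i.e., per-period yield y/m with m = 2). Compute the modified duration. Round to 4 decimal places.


Coupon per period c = face * coupon_rate / m = 1.850000
Periods per year m = 2; per-period yield y/m = 0.040000
Number of cashflows N = 10
Cashflows (t years, CF_t, discount factor 1/(1+y/m)^(m*t), PV):
  t = 0.5000: CF_t = 1.850000, DF = 0.961538, PV = 1.778846
  t = 1.0000: CF_t = 1.850000, DF = 0.924556, PV = 1.710429
  t = 1.5000: CF_t = 1.850000, DF = 0.888996, PV = 1.644643
  t = 2.0000: CF_t = 1.850000, DF = 0.854804, PV = 1.581388
  t = 2.5000: CF_t = 1.850000, DF = 0.821927, PV = 1.520565
  t = 3.0000: CF_t = 1.850000, DF = 0.790315, PV = 1.462082
  t = 3.5000: CF_t = 1.850000, DF = 0.759918, PV = 1.405848
  t = 4.0000: CF_t = 1.850000, DF = 0.730690, PV = 1.351777
  t = 4.5000: CF_t = 1.850000, DF = 0.702587, PV = 1.299785
  t = 5.0000: CF_t = 101.850000, DF = 0.675564, PV = 68.806211
Price P = sum_t PV_t = 82.561574
First compute Macaulay numerator sum_t t * PV_t:
  t * PV_t at t = 0.5000: 0.889423
  t * PV_t at t = 1.0000: 1.710429
  t * PV_t at t = 1.5000: 2.466965
  t * PV_t at t = 2.0000: 3.162776
  t * PV_t at t = 2.5000: 3.801413
  t * PV_t at t = 3.0000: 4.386246
  t * PV_t at t = 3.5000: 4.920468
  t * PV_t at t = 4.0000: 5.407108
  t * PV_t at t = 4.5000: 5.849035
  t * PV_t at t = 5.0000: 344.031053
Macaulay duration D = 376.624914 / 82.561574 = 4.561746
Modified duration = D / (1 + y/m) = 4.561746 / (1 + 0.040000) = 4.386294

Answer: Modified duration = 4.3863


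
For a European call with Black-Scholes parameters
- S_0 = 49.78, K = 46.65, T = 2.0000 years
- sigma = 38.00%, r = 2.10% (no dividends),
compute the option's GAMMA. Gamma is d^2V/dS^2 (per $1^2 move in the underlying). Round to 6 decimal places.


Answer: Gamma = 0.013368

Derivation:
d1 = 0.4676959994; d2 = -0.0697051543
phi(d1) = 0.3576114178; exp(-qT) = 1.0000000000; exp(-rT) = 0.9588697806
Gamma = exp(-qT) * phi(d1) / (S * sigma * sqrt(T)) = 1.0000000000 * 0.3576114178 / (49.7800 * 0.3800 * 1.4142135624) = 0.013368


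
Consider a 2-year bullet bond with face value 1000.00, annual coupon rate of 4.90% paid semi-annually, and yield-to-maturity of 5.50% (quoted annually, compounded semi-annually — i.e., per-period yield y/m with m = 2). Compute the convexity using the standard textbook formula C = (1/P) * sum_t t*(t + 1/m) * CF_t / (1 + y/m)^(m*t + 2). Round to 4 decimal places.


Answer: Convexity = 4.5121

Derivation:
Coupon per period c = face * coupon_rate / m = 24.500000
Periods per year m = 2; per-period yield y/m = 0.027500
Number of cashflows N = 4
Cashflows (t years, CF_t, discount factor 1/(1+y/m)^(m*t), PV):
  t = 0.5000: CF_t = 24.500000, DF = 0.973236, PV = 23.844282
  t = 1.0000: CF_t = 24.500000, DF = 0.947188, PV = 23.206114
  t = 1.5000: CF_t = 24.500000, DF = 0.921838, PV = 22.585026
  t = 2.0000: CF_t = 1024.500000, DF = 0.897166, PV = 919.146294
Price P = sum_t PV_t = 988.781716
Convexity numerator sum_t t*(t + 1/m) * CF_t / (1+y/m)^(m*t + 2):
  t = 0.5000: term = 11.292513
  t = 1.0000: term = 32.970841
  t = 1.5000: term = 64.176819
  t = 2.0000: term = 4353.023220
Convexity = (1/P) * sum = 4461.463393 / 988.781716 = 4.512081


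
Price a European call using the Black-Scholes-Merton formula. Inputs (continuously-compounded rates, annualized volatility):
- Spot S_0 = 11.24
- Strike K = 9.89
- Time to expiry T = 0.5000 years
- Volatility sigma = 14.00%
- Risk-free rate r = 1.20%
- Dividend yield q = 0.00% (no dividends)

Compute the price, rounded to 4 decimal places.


Answer: Price = 1.4514

Derivation:
d1 = (ln(S/K) + (r - q + 0.5*sigma^2) * T) / (sigma * sqrt(T)) = 1.40264427
d2 = d1 - sigma * sqrt(T) = 1.30364932
exp(-rT) = 0.99401796; exp(-qT) = 1.00000000
C = S_0 * exp(-qT) * N(d1) - K * exp(-rT) * N(d2)
N(d1) = 0.91963853; N(d2) = 0.90382341
C = 11.2400 * 1.00000000 * 0.91963853 - 9.8900 * 0.99401796 * 0.90382341 = 1.4514


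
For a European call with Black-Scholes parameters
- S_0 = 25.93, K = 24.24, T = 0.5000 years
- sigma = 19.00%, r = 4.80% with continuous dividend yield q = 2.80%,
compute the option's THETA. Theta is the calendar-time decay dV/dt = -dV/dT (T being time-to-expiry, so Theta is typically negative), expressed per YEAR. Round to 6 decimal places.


Answer: Theta = -1.373573

Derivation:
d1 = 0.6432545800; d2 = 0.5089042915
phi(d1) = 0.3243841684; exp(-qT) = 0.9860975443; exp(-rT) = 0.9762857098
Theta = -S*exp(-qT)*phi(d1)*sigma/(2*sqrt(T)) - r*K*exp(-rT)*N(d2) + q*S*exp(-qT)*N(d1)
N(d1) = 0.7399705385; N(d2) = 0.6945903441; sqrt(T) = 0.7071067812
Term 1 = -25.9300 * 0.9860975443 * 0.3243841684 * 0.1900 / (2 * 0.7071067812) = -1.1143475111
Term 2 = -0.0480 * 24.2400 * 0.9762857098 * 0.6945903441 = -0.7890045850
Term 3 = 0.0280 * 25.9300 * 0.9860975443 * 0.7399705385 = 0.5297791403
Theta = -1.1143475111 + (-0.7890045850) + (0.5297791403) = -1.373573


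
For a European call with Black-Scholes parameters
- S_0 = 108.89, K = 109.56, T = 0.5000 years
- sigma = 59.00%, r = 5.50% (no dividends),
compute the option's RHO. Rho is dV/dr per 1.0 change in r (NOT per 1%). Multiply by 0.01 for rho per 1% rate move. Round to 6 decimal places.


d1 = 0.2598098571; d2 = -0.1573831438
phi(d1) = 0.3857024298; exp(-qT) = 1.0000000000; exp(-rT) = 0.9728746826
N(d2) = 0.4374714486
Rho = K*T*exp(-rT)*N(d2) = 109.5600 * 0.5000 * 0.9728746826 * 0.4374714486 = 23.314636

Answer: Rho = 23.314636


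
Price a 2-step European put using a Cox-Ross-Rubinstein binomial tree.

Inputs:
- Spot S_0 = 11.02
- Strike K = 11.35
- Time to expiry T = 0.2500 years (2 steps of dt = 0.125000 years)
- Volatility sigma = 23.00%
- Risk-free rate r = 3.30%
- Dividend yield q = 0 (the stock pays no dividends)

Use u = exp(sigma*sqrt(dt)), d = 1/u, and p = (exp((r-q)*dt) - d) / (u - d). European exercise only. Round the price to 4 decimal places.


Answer: Price = V(0,0) = 0.6456

Derivation:
dt = T/N = 0.125000
u = exp(sigma*sqrt(dt)) = 1.084715; d = 1/u = 0.921901
p = (exp((r-q)*dt) - d) / (u - d) = 0.505070
Discount per step: exp(-r*dt) = 0.995883
Stock lattice S(k, i) with i counting down-moves:
  k=0: S(0,0) = 11.0200
  k=1: S(1,0) = 11.9536; S(1,1) = 10.1594
  k=2: S(2,0) = 12.9662; S(2,1) = 11.0200; S(2,2) = 9.3659
Terminal payoffs V(N, i) = max(K - S_T, 0):
  V(2,0) = 0.000000; V(2,1) = 0.330000; V(2,2) = 1.984083
Backward induction: V(k, i) = exp(-r*dt) * [p * V(k+1, i) + (1-p) * V(k+1, i+1)].
  V(1,0) = exp(-r*dt) * [p*0.000000 + (1-p)*0.330000] = 0.162655
  V(1,1) = exp(-r*dt) * [p*0.330000 + (1-p)*1.984083] = 1.143927
  V(0,0) = exp(-r*dt) * [p*0.162655 + (1-p)*1.143927] = 0.645647


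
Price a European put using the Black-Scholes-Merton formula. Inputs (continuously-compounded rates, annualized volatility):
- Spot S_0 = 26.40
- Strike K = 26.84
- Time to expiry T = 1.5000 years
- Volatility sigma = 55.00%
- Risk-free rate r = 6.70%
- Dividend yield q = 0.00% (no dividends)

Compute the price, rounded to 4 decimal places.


d1 = (ln(S/K) + (r - q + 0.5*sigma^2) * T) / (sigma * sqrt(T)) = 0.46146264
d2 = d1 - sigma * sqrt(T) = -0.21214704
exp(-rT) = 0.90438511; exp(-qT) = 1.00000000
P = K * exp(-rT) * N(-d2) - S_0 * exp(-qT) * N(-d1)
N(-d1) = 0.32223336; N(-d2) = 0.58400384
P = 26.8400 * 0.90438511 * 0.58400384 - 26.4000 * 1.00000000 * 0.32223336 = 5.6690

Answer: Price = 5.6690


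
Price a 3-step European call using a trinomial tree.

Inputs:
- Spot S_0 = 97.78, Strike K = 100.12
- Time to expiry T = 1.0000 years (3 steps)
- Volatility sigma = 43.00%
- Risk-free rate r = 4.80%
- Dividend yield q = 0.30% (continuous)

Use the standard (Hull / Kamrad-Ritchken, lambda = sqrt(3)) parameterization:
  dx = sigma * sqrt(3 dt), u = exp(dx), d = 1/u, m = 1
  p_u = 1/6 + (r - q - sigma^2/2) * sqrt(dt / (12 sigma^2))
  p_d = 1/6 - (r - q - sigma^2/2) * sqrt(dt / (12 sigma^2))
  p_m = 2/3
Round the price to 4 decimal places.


dt = T/N = 0.333333; dx = sigma*sqrt(3*dt) = 0.430000
u = exp(dx) = 1.537258; d = 1/u = 0.650509
p_u = 0.148275, p_m = 0.666667, p_d = 0.185058
Discount per step: exp(-r*dt) = 0.984127
Stock lattice S(k, j) with j the centered position index:
  k=0: S(0,+0) = 97.7800
  k=1: S(1,-1) = 63.6068; S(1,+0) = 97.7800; S(1,+1) = 150.3130
  k=2: S(2,-2) = 41.3768; S(2,-1) = 63.6068; S(2,+0) = 97.7800; S(2,+1) = 150.3130; S(2,+2) = 231.0699
  k=3: S(3,-3) = 26.9160; S(3,-2) = 41.3768; S(3,-1) = 63.6068; S(3,+0) = 97.7800; S(3,+1) = 150.3130; S(3,+2) = 231.0699; S(3,+3) = 355.2139
Terminal payoffs V(N, j) = max(S_T - K, 0):
  V(3,-3) = 0.000000; V(3,-2) = 0.000000; V(3,-1) = 0.000000; V(3,+0) = 0.000000; V(3,+1) = 50.193041; V(3,+2) = 130.949853; V(3,+3) = 255.093869
Backward induction: V(k, j) = exp(-r*dt) * [p_u * V(k+1, j+1) + p_m * V(k+1, j) + p_d * V(k+1, j-1)]
  V(2,-2) = exp(-r*dt) * [p_u*0.000000 + p_m*0.000000 + p_d*0.000000] = 0.000000
  V(2,-1) = exp(-r*dt) * [p_u*0.000000 + p_m*0.000000 + p_d*0.000000] = 0.000000
  V(2,+0) = exp(-r*dt) * [p_u*50.193041 + p_m*0.000000 + p_d*0.000000] = 7.324252
  V(2,+1) = exp(-r*dt) * [p_u*130.949853 + p_m*50.193041 + p_d*0.000000] = 52.039316
  V(2,+2) = exp(-r*dt) * [p_u*255.093869 + p_m*130.949853 + p_d*50.193041] = 132.279137
  V(1,-1) = exp(-r*dt) * [p_u*7.324252 + p_m*0.000000 + p_d*0.000000] = 1.068767
  V(1,+0) = exp(-r*dt) * [p_u*52.039316 + p_m*7.324252 + p_d*0.000000] = 12.398995
  V(1,+1) = exp(-r*dt) * [p_u*132.279137 + p_m*52.039316 + p_d*7.324252] = 54.778499
  V(0,+0) = exp(-r*dt) * [p_u*54.778499 + p_m*12.398995 + p_d*1.068767] = 16.322808

Answer: Price = V(0,0) = 16.3228


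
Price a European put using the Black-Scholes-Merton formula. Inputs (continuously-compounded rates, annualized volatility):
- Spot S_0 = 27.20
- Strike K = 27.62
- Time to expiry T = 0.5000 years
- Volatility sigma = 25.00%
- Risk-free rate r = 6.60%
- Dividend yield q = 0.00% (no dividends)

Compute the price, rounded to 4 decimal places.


Answer: Price = 1.6701

Derivation:
d1 = (ln(S/K) + (r - q + 0.5*sigma^2) * T) / (sigma * sqrt(T)) = 0.18838357
d2 = d1 - sigma * sqrt(T) = 0.01160688
exp(-rT) = 0.96753856; exp(-qT) = 1.00000000
P = K * exp(-rT) * N(-d2) - S_0 * exp(-qT) * N(-d1)
N(-d1) = 0.42528799; N(-d2) = 0.49536963
P = 27.6200 * 0.96753856 * 0.49536963 - 27.2000 * 1.00000000 * 0.42528799 = 1.6701


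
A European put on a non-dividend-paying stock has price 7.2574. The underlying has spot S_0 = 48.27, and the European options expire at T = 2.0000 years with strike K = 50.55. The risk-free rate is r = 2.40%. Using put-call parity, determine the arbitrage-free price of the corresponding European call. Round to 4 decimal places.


Put-call parity: C - P = S_0 * exp(-qT) - K * exp(-rT).
S_0 * exp(-qT) = 48.2700 * 1.00000000 = 48.27000000
K * exp(-rT) = 50.5500 * 0.95313379 = 48.18091294
C = P + S*exp(-qT) - K*exp(-rT)
C = 7.2574 + 48.27000000 - 48.18091294 = 7.3465

Answer: Call price = 7.3465


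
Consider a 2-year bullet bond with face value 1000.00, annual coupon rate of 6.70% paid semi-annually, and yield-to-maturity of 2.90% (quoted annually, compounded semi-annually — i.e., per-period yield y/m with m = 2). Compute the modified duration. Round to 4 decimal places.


Answer: Modified duration = 1.8813

Derivation:
Coupon per period c = face * coupon_rate / m = 33.500000
Periods per year m = 2; per-period yield y/m = 0.014500
Number of cashflows N = 4
Cashflows (t years, CF_t, discount factor 1/(1+y/m)^(m*t), PV):
  t = 0.5000: CF_t = 33.500000, DF = 0.985707, PV = 33.021193
  t = 1.0000: CF_t = 33.500000, DF = 0.971619, PV = 32.549229
  t = 1.5000: CF_t = 33.500000, DF = 0.957732, PV = 32.084011
  t = 2.0000: CF_t = 1033.500000, DF = 0.944043, PV = 975.668481
Price P = sum_t PV_t = 1073.322914
First compute Macaulay numerator sum_t t * PV_t:
  t * PV_t at t = 0.5000: 16.510596
  t * PV_t at t = 1.0000: 32.549229
  t * PV_t at t = 1.5000: 48.126016
  t * PV_t at t = 2.0000: 1951.336963
Macaulay duration D = 2048.522804 / 1073.322914 = 1.908580
Modified duration = D / (1 + y/m) = 1.908580 / (1 + 0.014500) = 1.881301


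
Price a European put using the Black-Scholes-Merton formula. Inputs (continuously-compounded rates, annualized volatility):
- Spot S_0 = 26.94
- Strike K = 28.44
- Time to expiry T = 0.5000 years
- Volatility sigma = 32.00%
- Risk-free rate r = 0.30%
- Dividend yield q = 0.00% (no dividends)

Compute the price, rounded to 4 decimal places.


Answer: Price = 3.2880

Derivation:
d1 = (ln(S/K) + (r - q + 0.5*sigma^2) * T) / (sigma * sqrt(T)) = -0.11969742
d2 = d1 - sigma * sqrt(T) = -0.34597159
exp(-rT) = 0.99850112; exp(-qT) = 1.00000000
P = K * exp(-rT) * N(-d2) - S_0 * exp(-qT) * N(-d1)
N(-d1) = 0.54763858; N(-d2) = 0.63531797
P = 28.4400 * 0.99850112 * 0.63531797 - 26.9400 * 1.00000000 * 0.54763858 = 3.2880


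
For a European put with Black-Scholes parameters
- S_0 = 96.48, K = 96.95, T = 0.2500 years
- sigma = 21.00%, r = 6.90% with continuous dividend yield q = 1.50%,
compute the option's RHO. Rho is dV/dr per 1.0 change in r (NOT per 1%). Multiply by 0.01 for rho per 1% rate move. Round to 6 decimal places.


d1 = 0.1347890599; d2 = 0.0297890599
phi(d1) = 0.3953346812; exp(-qT) = 0.9962570225; exp(-rT) = 0.9828979294
N(-d2) = 0.4881176419
Rho = -K*T*exp(-rT)*N(-d2) = -96.9500 * 0.2500 * 0.9828979294 * 0.4881176419 = -11.628421

Answer: Rho = -11.628421


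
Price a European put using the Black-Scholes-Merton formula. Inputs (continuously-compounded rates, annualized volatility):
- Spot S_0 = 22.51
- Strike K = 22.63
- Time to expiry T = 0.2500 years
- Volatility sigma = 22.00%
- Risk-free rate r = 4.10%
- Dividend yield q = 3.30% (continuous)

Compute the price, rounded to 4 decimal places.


d1 = (ln(S/K) + (r - q + 0.5*sigma^2) * T) / (sigma * sqrt(T)) = 0.02484723
d2 = d1 - sigma * sqrt(T) = -0.08515277
exp(-rT) = 0.98980235; exp(-qT) = 0.99178394
P = K * exp(-rT) * N(-d2) - S_0 * exp(-qT) * N(-d1)
N(-d1) = 0.49008841; N(-d2) = 0.53393003
P = 22.6300 * 0.98980235 * 0.53393003 - 22.5100 * 0.99178394 * 0.49008841 = 1.0184

Answer: Price = 1.0184


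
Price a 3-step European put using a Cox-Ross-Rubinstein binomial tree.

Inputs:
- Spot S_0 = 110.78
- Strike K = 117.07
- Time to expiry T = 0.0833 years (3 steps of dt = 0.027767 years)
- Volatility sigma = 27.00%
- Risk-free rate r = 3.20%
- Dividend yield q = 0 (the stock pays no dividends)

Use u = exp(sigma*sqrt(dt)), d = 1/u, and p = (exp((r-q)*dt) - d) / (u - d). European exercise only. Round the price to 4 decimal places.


dt = T/N = 0.027767
u = exp(sigma*sqrt(dt)) = 1.046018; d = 1/u = 0.956006
p = (exp((r-q)*dt) - d) / (u - d) = 0.498630
Discount per step: exp(-r*dt) = 0.999112
Stock lattice S(k, i) with i counting down-moves:
  k=0: S(0,0) = 110.7800
  k=1: S(1,0) = 115.8779; S(1,1) = 105.9064
  k=2: S(2,0) = 121.2104; S(2,1) = 110.7800; S(2,2) = 101.2471
  k=3: S(3,0) = 126.7884; S(3,1) = 115.8779; S(3,2) = 105.9064; S(3,3) = 96.7929
Terminal payoffs V(N, i) = max(K - S_T, 0):
  V(3,0) = 0.000000; V(3,1) = 1.192077; V(3,2) = 11.163646; V(3,3) = 20.277138
Backward induction: V(k, i) = exp(-r*dt) * [p * V(k+1, i) + (1-p) * V(k+1, i+1)].
  V(2,0) = exp(-r*dt) * [p*0.000000 + (1-p)*1.192077] = 0.597141
  V(2,1) = exp(-r*dt) * [p*1.192077 + (1-p)*11.163646] = 6.186026
  V(2,2) = exp(-r*dt) * [p*11.163646 + (1-p)*20.277138] = 15.718906
  V(1,0) = exp(-r*dt) * [p*0.597141 + (1-p)*6.186026] = 3.396222
  V(1,1) = exp(-r*dt) * [p*6.186026 + (1-p)*15.718906] = 10.955789
  V(0,0) = exp(-r*dt) * [p*3.396222 + (1-p)*10.955789] = 7.179982

Answer: Price = V(0,0) = 7.1800


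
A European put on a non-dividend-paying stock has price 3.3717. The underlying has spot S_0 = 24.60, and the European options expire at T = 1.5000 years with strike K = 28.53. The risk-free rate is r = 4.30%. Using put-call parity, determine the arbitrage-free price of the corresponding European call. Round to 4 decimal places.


Put-call parity: C - P = S_0 * exp(-qT) - K * exp(-rT).
S_0 * exp(-qT) = 24.6000 * 1.00000000 = 24.60000000
K * exp(-rT) = 28.5300 * 0.93753611 = 26.74790534
C = P + S*exp(-qT) - K*exp(-rT)
C = 3.3717 + 24.60000000 - 26.74790534 = 1.2238

Answer: Call price = 1.2238


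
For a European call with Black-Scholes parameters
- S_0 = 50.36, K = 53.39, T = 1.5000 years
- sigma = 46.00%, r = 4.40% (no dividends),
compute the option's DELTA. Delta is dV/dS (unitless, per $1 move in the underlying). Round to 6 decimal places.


d1 = 0.2951346645; d2 = -0.2682479764
phi(d1) = 0.3819403753; exp(-qT) = 1.0000000000; exp(-rT) = 0.9361308643
N(d1) = 0.6160544950
Delta = exp(-qT) * N(d1) = 1.0000000000 * 0.6160544950 = 0.616054

Answer: Delta = 0.616054


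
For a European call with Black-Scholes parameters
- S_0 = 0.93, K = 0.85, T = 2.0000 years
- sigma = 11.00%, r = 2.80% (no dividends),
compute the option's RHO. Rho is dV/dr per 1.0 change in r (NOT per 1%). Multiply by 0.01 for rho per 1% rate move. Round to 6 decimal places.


d1 = 1.0159725445; d2 = 0.8604090527
phi(d1) = 0.2381061637; exp(-qT) = 1.0000000000; exp(-rT) = 0.9455391359
N(d2) = 0.8052182013
Rho = K*T*exp(-rT)*N(d2) = 0.8500 * 2.0000 * 0.9455391359 * 0.8052182013 = 1.294321

Answer: Rho = 1.294321


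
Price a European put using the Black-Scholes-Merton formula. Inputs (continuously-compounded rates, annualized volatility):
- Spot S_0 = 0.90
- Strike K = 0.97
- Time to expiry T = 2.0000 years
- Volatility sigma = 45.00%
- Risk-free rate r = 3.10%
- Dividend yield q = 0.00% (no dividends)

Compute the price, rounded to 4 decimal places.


Answer: Price = 0.2320

Derivation:
d1 = (ln(S/K) + (r - q + 0.5*sigma^2) * T) / (sigma * sqrt(T)) = 0.29792560
d2 = d1 - sigma * sqrt(T) = -0.33847050
exp(-rT) = 0.93988289; exp(-qT) = 1.00000000
P = K * exp(-rT) * N(-d2) - S_0 * exp(-qT) * N(-d1)
N(-d1) = 0.38287997; N(-d2) = 0.63249567
P = 0.9700 * 0.93988289 * 0.63249567 - 0.9000 * 1.00000000 * 0.38287997 = 0.2320


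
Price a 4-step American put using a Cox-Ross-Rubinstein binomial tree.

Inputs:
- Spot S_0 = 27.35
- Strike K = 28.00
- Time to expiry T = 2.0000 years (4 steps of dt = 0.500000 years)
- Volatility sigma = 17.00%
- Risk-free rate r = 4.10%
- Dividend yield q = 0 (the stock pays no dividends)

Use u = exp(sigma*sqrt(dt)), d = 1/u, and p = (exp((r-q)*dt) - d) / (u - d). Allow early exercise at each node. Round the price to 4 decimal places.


dt = T/N = 0.500000
u = exp(sigma*sqrt(dt)) = 1.127732; d = 1/u = 0.886736
p = (exp((r-q)*dt) - d) / (u - d) = 0.555926
Discount per step: exp(-r*dt) = 0.979709
Stock lattice S(k, i) with i counting down-moves:
  k=0: S(0,0) = 27.3500
  k=1: S(1,0) = 30.8435; S(1,1) = 24.2522
  k=2: S(2,0) = 34.7831; S(2,1) = 27.3500; S(2,2) = 21.5053
  k=3: S(3,0) = 39.2260; S(3,1) = 30.8435; S(3,2) = 24.2522; S(3,3) = 19.0695
  k=4: S(4,0) = 44.2365; S(4,1) = 34.7831; S(4,2) = 27.3500; S(4,3) = 21.5053; S(4,4) = 16.9096
Terminal payoffs V(N, i) = max(K - S_T, 0):
  V(4,0) = 0.000000; V(4,1) = 0.000000; V(4,2) = 0.650000; V(4,3) = 6.494683; V(4,4) = 11.090359
Backward induction: V(k, i) = exp(-r*dt) * [p * V(k+1, i) + (1-p) * V(k+1, i+1)]; then take max(V_cont, immediate exercise) for American.
  V(3,0) = exp(-r*dt) * [p*0.000000 + (1-p)*0.000000] = 0.000000; exercise = 0.000000; V(3,0) = max -> 0.000000
  V(3,1) = exp(-r*dt) * [p*0.000000 + (1-p)*0.650000] = 0.282791; exercise = 0.000000; V(3,1) = max -> 0.282791
  V(3,2) = exp(-r*dt) * [p*0.650000 + (1-p)*6.494683] = 3.179618; exercise = 3.747775; V(3,2) = max -> 3.747775
  V(3,3) = exp(-r*dt) * [p*6.494683 + (1-p)*11.090359] = 8.362308; exercise = 8.930464; V(3,3) = max -> 8.930464
  V(2,0) = exp(-r*dt) * [p*0.000000 + (1-p)*0.282791] = 0.123032; exercise = 0.000000; V(2,0) = max -> 0.123032
  V(2,1) = exp(-r*dt) * [p*0.282791 + (1-p)*3.747775] = 1.784541; exercise = 0.650000; V(2,1) = max -> 1.784541
  V(2,2) = exp(-r*dt) * [p*3.747775 + (1-p)*8.930464] = 5.926526; exercise = 6.494683; V(2,2) = max -> 6.494683
  V(1,0) = exp(-r*dt) * [p*0.123032 + (1-p)*1.784541] = 0.843397; exercise = 0.000000; V(1,0) = max -> 0.843397
  V(1,1) = exp(-r*dt) * [p*1.784541 + (1-p)*6.494683] = 3.797540; exercise = 3.747775; V(1,1) = max -> 3.797540
  V(0,0) = exp(-r*dt) * [p*0.843397 + (1-p)*3.797540] = 2.111523; exercise = 0.650000; V(0,0) = max -> 2.111523

Answer: Price = V(0,0) = 2.1115


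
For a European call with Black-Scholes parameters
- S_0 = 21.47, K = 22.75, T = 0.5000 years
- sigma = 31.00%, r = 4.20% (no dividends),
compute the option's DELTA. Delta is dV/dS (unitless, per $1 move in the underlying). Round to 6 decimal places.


d1 = -0.0587744123; d2 = -0.2779775145
phi(d1) = 0.3982538157; exp(-qT) = 1.0000000000; exp(-rT) = 0.9792189646
N(d1) = 0.4765658946
Delta = exp(-qT) * N(d1) = 1.0000000000 * 0.4765658946 = 0.476566

Answer: Delta = 0.476566


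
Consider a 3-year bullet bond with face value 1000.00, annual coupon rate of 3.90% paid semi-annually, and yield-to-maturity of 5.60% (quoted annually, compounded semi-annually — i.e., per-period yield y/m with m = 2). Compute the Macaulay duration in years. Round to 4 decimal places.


Answer: Macaulay duration = 2.8561 years

Derivation:
Coupon per period c = face * coupon_rate / m = 19.500000
Periods per year m = 2; per-period yield y/m = 0.028000
Number of cashflows N = 6
Cashflows (t years, CF_t, discount factor 1/(1+y/m)^(m*t), PV):
  t = 0.5000: CF_t = 19.500000, DF = 0.972763, PV = 18.968872
  t = 1.0000: CF_t = 19.500000, DF = 0.946267, PV = 18.452210
  t = 1.5000: CF_t = 19.500000, DF = 0.920493, PV = 17.949620
  t = 2.0000: CF_t = 19.500000, DF = 0.895422, PV = 17.460720
  t = 2.5000: CF_t = 19.500000, DF = 0.871033, PV = 16.985136
  t = 3.0000: CF_t = 1019.500000, DF = 0.847308, PV = 863.830516
Price P = sum_t PV_t = 953.647074
Macaulay numerator sum_t t * PV_t:
  t * PV_t at t = 0.5000: 9.484436
  t * PV_t at t = 1.0000: 18.452210
  t * PV_t at t = 1.5000: 26.924431
  t * PV_t at t = 2.0000: 34.921440
  t * PV_t at t = 2.5000: 42.462841
  t * PV_t at t = 3.0000: 2591.491549
Macaulay duration D = (sum_t t * PV_t) / P = 2723.736906 / 953.647074 = 2.856127


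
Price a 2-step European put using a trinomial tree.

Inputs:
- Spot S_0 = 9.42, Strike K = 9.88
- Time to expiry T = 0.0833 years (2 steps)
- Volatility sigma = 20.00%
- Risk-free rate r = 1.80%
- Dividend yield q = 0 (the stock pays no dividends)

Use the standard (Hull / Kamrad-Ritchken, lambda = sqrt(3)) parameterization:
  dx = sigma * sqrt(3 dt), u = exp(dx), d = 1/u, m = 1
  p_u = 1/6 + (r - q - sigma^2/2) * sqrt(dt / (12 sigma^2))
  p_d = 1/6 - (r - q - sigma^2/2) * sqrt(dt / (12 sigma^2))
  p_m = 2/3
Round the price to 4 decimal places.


Answer: Price = V(0,0) = 0.5228

Derivation:
dt = T/N = 0.041650; dx = sigma*sqrt(3*dt) = 0.070697
u = exp(dx) = 1.073255; d = 1/u = 0.931745
p_u = 0.166078, p_m = 0.666667, p_d = 0.167256
Discount per step: exp(-r*dt) = 0.999251
Stock lattice S(k, j) with j the centered position index:
  k=0: S(0,+0) = 9.4200
  k=1: S(1,-1) = 8.7770; S(1,+0) = 9.4200; S(1,+1) = 10.1101
  k=2: S(2,-2) = 8.1780; S(2,-1) = 8.7770; S(2,+0) = 9.4200; S(2,+1) = 10.1101; S(2,+2) = 10.8507
Terminal payoffs V(N, j) = max(K - S_T, 0):
  V(2,-2) = 1.702046; V(2,-1) = 1.102966; V(2,+0) = 0.460000; V(2,+1) = 0.000000; V(2,+2) = 0.000000
Backward induction: V(k, j) = exp(-r*dt) * [p_u * V(k+1, j+1) + p_m * V(k+1, j) + p_d * V(k+1, j-1)]
  V(1,-1) = exp(-r*dt) * [p_u*0.460000 + p_m*1.102966 + p_d*1.702046] = 1.095562
  V(1,+0) = exp(-r*dt) * [p_u*0.000000 + p_m*0.460000 + p_d*1.102966] = 0.490776
  V(1,+1) = exp(-r*dt) * [p_u*0.000000 + p_m*0.000000 + p_d*0.460000] = 0.076880
  V(0,+0) = exp(-r*dt) * [p_u*0.076880 + p_m*0.490776 + p_d*1.095562] = 0.522799


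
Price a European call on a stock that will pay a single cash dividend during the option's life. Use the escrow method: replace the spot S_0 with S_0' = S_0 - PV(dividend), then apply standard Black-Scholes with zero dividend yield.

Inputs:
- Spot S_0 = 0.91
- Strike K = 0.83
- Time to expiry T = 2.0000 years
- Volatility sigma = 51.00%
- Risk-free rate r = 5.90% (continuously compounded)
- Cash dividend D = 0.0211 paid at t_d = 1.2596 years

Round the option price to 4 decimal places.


Answer: Price = 0.3130

Derivation:
PV(D) = D * exp(-r * t_d) = 0.0211 * 0.92837791 = 0.01958877
S_0' = S_0 - PV(D) = 0.9100 - 0.01958877 = 0.89041123
d1 = (ln(S_0'/K) + (r + sigma^2/2)*T) / (sigma*sqrt(T)) = 0.62164074
d2 = d1 - sigma*sqrt(T) = -0.09960818
exp(-rT) = 0.88869605
N(d1) = 0.73291094; N(d2) = 0.46032770
C = S_0' * N(d1) - K * exp(-rT) * N(d2) = 0.89041123 * 0.73291094 - 0.8300 * 0.88869605 * 0.46032770 = 0.3130


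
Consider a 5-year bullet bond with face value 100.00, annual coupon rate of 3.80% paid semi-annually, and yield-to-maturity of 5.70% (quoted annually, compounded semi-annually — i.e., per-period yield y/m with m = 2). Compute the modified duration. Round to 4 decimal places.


Answer: Modified duration = 4.4524

Derivation:
Coupon per period c = face * coupon_rate / m = 1.900000
Periods per year m = 2; per-period yield y/m = 0.028500
Number of cashflows N = 10
Cashflows (t years, CF_t, discount factor 1/(1+y/m)^(m*t), PV):
  t = 0.5000: CF_t = 1.900000, DF = 0.972290, PV = 1.847351
  t = 1.0000: CF_t = 1.900000, DF = 0.945347, PV = 1.796160
  t = 1.5000: CF_t = 1.900000, DF = 0.919152, PV = 1.746388
  t = 2.0000: CF_t = 1.900000, DF = 0.893682, PV = 1.697995
  t = 2.5000: CF_t = 1.900000, DF = 0.868917, PV = 1.650943
  t = 3.0000: CF_t = 1.900000, DF = 0.844840, PV = 1.605195
  t = 3.5000: CF_t = 1.900000, DF = 0.821429, PV = 1.560715
  t = 4.0000: CF_t = 1.900000, DF = 0.798667, PV = 1.517467
  t = 4.5000: CF_t = 1.900000, DF = 0.776536, PV = 1.475418
  t = 5.0000: CF_t = 101.900000, DF = 0.755018, PV = 76.936287
Price P = sum_t PV_t = 91.833918
First compute Macaulay numerator sum_t t * PV_t:
  t * PV_t at t = 0.5000: 0.923675
  t * PV_t at t = 1.0000: 1.796160
  t * PV_t at t = 1.5000: 2.619582
  t * PV_t at t = 2.0000: 3.395990
  t * PV_t at t = 2.5000: 4.127358
  t * PV_t at t = 3.0000: 4.815585
  t * PV_t at t = 3.5000: 5.462502
  t * PV_t at t = 4.0000: 6.069868
  t * PV_t at t = 4.5000: 6.639379
  t * PV_t at t = 5.0000: 384.681436
Macaulay duration D = 420.531534 / 91.833918 = 4.579262
Modified duration = D / (1 + y/m) = 4.579262 / (1 + 0.028500) = 4.452369


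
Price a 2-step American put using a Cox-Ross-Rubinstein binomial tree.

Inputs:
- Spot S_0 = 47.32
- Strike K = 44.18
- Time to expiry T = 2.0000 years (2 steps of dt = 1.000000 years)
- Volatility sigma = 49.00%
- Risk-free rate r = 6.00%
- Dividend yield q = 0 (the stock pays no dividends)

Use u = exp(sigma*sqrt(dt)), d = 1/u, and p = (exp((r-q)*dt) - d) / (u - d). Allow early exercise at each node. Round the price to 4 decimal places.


Answer: Price = V(0,0) = 8.0036

Derivation:
dt = T/N = 1.000000
u = exp(sigma*sqrt(dt)) = 1.632316; d = 1/u = 0.612626
p = (exp((r-q)*dt) - d) / (u - d) = 0.440536
Discount per step: exp(-r*dt) = 0.941765
Stock lattice S(k, i) with i counting down-moves:
  k=0: S(0,0) = 47.3200
  k=1: S(1,0) = 77.2412; S(1,1) = 28.9895
  k=2: S(2,0) = 126.0821; S(2,1) = 47.3200; S(2,2) = 17.7597
Terminal payoffs V(N, i) = max(K - S_T, 0):
  V(2,0) = 0.000000; V(2,1) = 0.000000; V(2,2) = 26.420279
Backward induction: V(k, i) = exp(-r*dt) * [p * V(k+1, i) + (1-p) * V(k+1, i+1)]; then take max(V_cont, immediate exercise) for American.
  V(1,0) = exp(-r*dt) * [p*0.000000 + (1-p)*0.000000] = 0.000000; exercise = 0.000000; V(1,0) = max -> 0.000000
  V(1,1) = exp(-r*dt) * [p*0.000000 + (1-p)*26.420279] = 13.920403; exercise = 15.190519; V(1,1) = max -> 15.190519
  V(0,0) = exp(-r*dt) * [p*0.000000 + (1-p)*15.190519] = 8.003631; exercise = 0.000000; V(0,0) = max -> 8.003631
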